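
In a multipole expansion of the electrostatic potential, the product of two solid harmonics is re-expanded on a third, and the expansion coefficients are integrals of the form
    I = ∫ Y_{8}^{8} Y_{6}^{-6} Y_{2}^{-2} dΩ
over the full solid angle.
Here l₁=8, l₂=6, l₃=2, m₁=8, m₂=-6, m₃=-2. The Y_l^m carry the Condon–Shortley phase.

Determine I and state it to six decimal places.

Checks pass: Σm=0; 16 even; l₃=2∈[2,14].
(2·8+1)(2·6+1)(2·2+1) = 1105
Δ: 12! 4! 0! / 17! → 1/30940
sum: t=6:+1/2073600 = 1/2073600
3j²(8 6 2; 0 0 0) = Δ·Π!·Σ² = 28/1105  (sign +1)
sum: t=0:+1/11496038400 = 1/11496038400
3j²(8 6 2; 8 -6 -2) = Δ·Π!·Σ² = 1/17  (sign +1)
combine: 4πI² = 1105·28/1105·1/17 = 28/17
take √, sign +1: I = 0.36203422

0.362034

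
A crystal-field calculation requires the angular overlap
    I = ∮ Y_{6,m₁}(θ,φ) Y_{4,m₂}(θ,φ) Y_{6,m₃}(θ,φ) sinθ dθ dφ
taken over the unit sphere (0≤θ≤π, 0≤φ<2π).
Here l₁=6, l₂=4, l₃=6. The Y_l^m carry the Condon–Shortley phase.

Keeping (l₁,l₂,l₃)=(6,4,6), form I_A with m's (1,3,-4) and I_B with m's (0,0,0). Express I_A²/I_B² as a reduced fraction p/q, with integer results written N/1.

l's match ⇒ only the (l;m) 3-j factors differ between A and B.
A: triangle coeff Δ(6,4,6) = 1/15315300; Σ_t [3,4]: t=3:−1/207360 t=4:+1/725760 = -1/290304; (3j)²=125/7293 [(6 4 6; 1 3 -4)], sign=-1
B: triangle coeff Δ(6,4,6) = 1/15315300; Σ_t [0,4]: t=0:+1/829440 t=1:−1/25920 t=2:+1/9216 t=3:−1/25920 t=4:+1/829440 = 7/207360; (3j)²=28/2431 [(6 4 6; 0 0 0)], sign=+1
I_A²/I_B² = (125/7293)/(28/2431) = 125/84

125/84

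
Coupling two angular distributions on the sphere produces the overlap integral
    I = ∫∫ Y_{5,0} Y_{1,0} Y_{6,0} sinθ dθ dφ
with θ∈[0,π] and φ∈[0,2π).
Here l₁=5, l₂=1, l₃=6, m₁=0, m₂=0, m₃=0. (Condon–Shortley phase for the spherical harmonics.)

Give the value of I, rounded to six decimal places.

0.245154

m-sum 0 ✓  L=12 even ✓  4≤6≤6 ✓
Π(2lᵢ+1) = 11×3×13 = 429
triangle coeff Δ(5,1,6) = 1/858
Σ_t [0,0]: t=0:+1/14400 = 1/14400
(3j)²=6/143 [(5 1 6; 0 0 0)], sign=+1
(m-triple is (0,0,0) — same symbol as above.)
⇒ 4πI² = 108/143
I = (+1)√(108/143/(4π)) = 0.24515397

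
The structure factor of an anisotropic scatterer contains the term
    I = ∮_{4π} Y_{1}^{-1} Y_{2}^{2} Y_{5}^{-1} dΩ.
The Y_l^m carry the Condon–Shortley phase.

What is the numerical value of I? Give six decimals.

|1−2|≤5≤1+2 violated ⇒ I = 0

0.000000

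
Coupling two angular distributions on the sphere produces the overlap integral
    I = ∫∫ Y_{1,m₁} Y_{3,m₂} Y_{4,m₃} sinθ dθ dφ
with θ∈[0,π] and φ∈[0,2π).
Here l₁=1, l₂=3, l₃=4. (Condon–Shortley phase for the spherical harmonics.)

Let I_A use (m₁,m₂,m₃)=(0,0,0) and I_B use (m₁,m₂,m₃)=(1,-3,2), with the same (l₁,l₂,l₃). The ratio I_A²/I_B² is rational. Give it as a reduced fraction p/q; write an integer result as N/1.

l's match ⇒ only the (l;m) 3-j factors differ between A and B.
A: triangle coeff Δ(1,3,4) = 1/252; Σ_t [0,0]: t=0:+1/36 = 1/36; (3j)²=4/63 [(1 3 4; 0 0 0)], sign=+1
B: triangle coeff Δ(1,3,4) = 1/252; Σ_t [0,0]: t=0:+1/1440 = 1/1440; (3j)²=1/252 [(1 3 4; 1 -3 2)], sign=+1
I_A²/I_B² = (4/63)/(1/252) = 16/1

16/1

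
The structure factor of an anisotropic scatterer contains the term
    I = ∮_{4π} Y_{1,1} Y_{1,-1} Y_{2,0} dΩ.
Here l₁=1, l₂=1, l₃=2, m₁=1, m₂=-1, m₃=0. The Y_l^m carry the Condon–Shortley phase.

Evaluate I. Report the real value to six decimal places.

Rules hold: Σm=0, L=4 even, 0≤2≤2.
N = 3·3·5 = 45
Δ = 0!·2!·2!/5! = 1/30
Racah Σ t=0..0: t=0:+1/1 = 1/1
⇒ 3j(1 1 2; 0 0 0)² = 2/15, sgn +1
Racah Σ t=0..0: t=0:+1/4 = 1/4
⇒ 3j(1 1 2; 1 -1 0)² = 1/30, sgn +1
4πI² = N·(3j₀)²·(3jₘ)² = 1/5
I = +1·√(0.2/4π) = 0.12615663

0.126157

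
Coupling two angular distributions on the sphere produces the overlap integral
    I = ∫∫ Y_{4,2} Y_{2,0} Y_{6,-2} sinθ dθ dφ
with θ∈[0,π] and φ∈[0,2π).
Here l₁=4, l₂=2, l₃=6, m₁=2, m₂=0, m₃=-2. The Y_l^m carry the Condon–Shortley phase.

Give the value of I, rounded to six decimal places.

0.206144

m-sum 0 ✓  L=12 even ✓  2≤6≤6 ✓
Π(2lᵢ+1) = 9×5×13 = 585
triangle coeff Δ(4,2,6) = 1/6435
Σ_t [0,0]: t=0:+1/2304 = 1/2304
(3j)²=5/143 [(4 2 6; 0 0 0)], sign=+1
Σ_t [0,0]: t=0:+1/5760 = 1/5760
(3j)²=56/2145 [(4 2 6; 2 0 -2)], sign=+1
⇒ 4πI² = 840/1573
I = (+1)√(840/1573/(4π)) = 0.20614383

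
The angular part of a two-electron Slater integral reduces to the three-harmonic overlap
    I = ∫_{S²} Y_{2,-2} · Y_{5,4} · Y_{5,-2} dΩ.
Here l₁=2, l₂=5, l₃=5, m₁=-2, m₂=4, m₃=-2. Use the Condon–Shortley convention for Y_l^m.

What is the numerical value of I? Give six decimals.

Rules hold: Σm=0, L=12 even, 3≤5≤7.
N = 5·11·11 = 605
Δ = 2!·2!·8!/13! = 1/38610
Racah Σ t=0..2: t=0:+1/2880 t=1:−1/576 t=2:+1/2880 = -1/960
⇒ 3j(2 5 5; 0 0 0)² = 10/429, sgn +1
Racah Σ t=2..2: t=2:+1/20160 = 1/20160
⇒ 3j(2 5 5; -2 4 -2)² = 12/715, sgn -1
4πI² = N·(3j₀)²·(3jₘ)² = 40/169
I = -1·√(0.236686/4π) = -0.13724032

-0.137240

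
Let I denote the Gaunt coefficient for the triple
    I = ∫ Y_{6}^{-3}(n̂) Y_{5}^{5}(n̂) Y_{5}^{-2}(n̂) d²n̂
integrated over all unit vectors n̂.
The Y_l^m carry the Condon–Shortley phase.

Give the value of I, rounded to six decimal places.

m-sum 0 ✓  L=16 even ✓  1≤5≤11 ✓
Π(2lᵢ+1) = 13×11×11 = 1573
triangle coeff Δ(6,5,5) = 1/28588560
Σ_t [1,5]: t=1:−1/345600 t=2:+1/13824 t=3:−1/5184 t=4:+1/13824 t=5:−1/345600 = -7/129600
(3j)²=80/7293 [(6 5 5; 0 0 0)], sign=+1
Σ_t [6,6]: t=6:+1/622080 = 1/622080
(3j)²=105/4862 [(6 5 5; -3 5 -2)], sign=-1
⇒ 4πI² = 1400/3757
I = (-1)√(1400/3757/(4π)) = -0.17220212

-0.172202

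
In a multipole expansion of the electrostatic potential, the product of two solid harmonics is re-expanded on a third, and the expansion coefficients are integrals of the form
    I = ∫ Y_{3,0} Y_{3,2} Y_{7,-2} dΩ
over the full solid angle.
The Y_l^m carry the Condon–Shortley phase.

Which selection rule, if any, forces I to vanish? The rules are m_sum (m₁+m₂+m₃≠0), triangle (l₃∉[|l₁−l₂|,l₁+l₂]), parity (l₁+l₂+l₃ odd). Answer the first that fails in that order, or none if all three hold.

Σmᵢ = 0  ✓
l₃∈[|l₁−l₂|,l₁+l₂]=[0,6], have l₃=7  ✗
Σlᵢ = 13 ⇒ odd

triangle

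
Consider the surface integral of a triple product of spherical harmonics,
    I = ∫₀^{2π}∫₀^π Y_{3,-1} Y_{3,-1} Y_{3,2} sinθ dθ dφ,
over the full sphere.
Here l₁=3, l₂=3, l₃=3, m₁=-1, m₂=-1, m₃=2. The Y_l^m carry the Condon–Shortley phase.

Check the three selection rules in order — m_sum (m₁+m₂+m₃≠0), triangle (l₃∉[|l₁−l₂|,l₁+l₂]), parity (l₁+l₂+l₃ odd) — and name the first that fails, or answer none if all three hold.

Σmᵢ = 0  ✓
l₃∈[|l₁−l₂|,l₁+l₂]=[0,6], have l₃=3  ✓
Σlᵢ = 9 ⇒ odd  ✗

parity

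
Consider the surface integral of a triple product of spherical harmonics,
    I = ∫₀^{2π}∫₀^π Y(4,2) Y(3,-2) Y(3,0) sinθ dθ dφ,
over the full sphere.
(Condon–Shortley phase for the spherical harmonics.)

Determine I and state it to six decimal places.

-0.044418

Rules hold: Σm=0, L=10 even, 1≤3≤7.
N = 9·7·7 = 441
Δ = 4!·4!·2!/11! = 1/34650
Racah Σ t=1..3: t=1:−1/72 t=2:+1/16 t=3:−1/72 = 5/144
⇒ 3j(4 3 3; 0 0 0)² = 2/77, sgn -1
Racah Σ t=0..1: t=0:+1/96 t=1:−1/72 = -1/288
⇒ 3j(4 3 3; 2 -2 0)² = 1/462, sgn +1
4πI² = N·(3j₀)²·(3jₘ)² = 3/121
I = -1·√(0.0247934/4π) = -0.04441841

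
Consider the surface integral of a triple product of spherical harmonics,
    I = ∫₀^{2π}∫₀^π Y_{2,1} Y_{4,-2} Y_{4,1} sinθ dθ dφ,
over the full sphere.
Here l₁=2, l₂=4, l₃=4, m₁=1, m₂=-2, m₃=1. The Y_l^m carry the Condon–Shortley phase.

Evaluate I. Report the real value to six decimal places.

0.127700

Checks pass: Σm=0; 10 even; l₃=4∈[2,6].
(2·2+1)(2·4+1)(2·4+1) = 405
Δ: 2! 2! 6! / 11! → 1/13860
sum: t=0:+1/192 t=1:−1/36 t=2:+1/192 = -5/288
3j²(2 4 4; 0 0 0) = Δ·Π!·Σ² = 20/693  (sign -1)
sum: t=0:+1/96 t=1:−1/240 = 1/160
3j²(2 4 4; 1 -2 1) = Δ·Π!·Σ² = 27/1540  (sign -1)
combine: 4πI² = 405·20/693·27/1540 = 1215/5929
take √, sign +1: I = 0.12770047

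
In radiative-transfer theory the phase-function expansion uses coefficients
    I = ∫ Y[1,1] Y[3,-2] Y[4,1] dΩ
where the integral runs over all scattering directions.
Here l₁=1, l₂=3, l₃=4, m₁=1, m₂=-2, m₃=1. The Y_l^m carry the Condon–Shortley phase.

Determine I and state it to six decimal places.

Checks pass: Σm=0; 8 even; l₃=4∈[2,4].
(2·1+1)(2·3+1)(2·4+1) = 189
Δ: 0! 2! 6! / 9! → 1/252
sum: t=0:+1/36 = 1/36
3j²(1 3 4; 0 0 0) = Δ·Π!·Σ² = 4/63  (sign +1)
sum: t=0:+1/240 = 1/240
3j²(1 3 4; 1 -2 1) = Δ·Π!·Σ² = 1/84  (sign -1)
combine: 4πI² = 189·4/63·1/84 = 1/7
take √, sign -1: I = -0.10662181

-0.106622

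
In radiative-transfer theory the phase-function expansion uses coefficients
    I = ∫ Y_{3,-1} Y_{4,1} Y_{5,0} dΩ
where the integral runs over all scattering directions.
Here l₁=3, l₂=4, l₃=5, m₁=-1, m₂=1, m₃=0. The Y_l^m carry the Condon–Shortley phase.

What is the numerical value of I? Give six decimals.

Checks pass: Σm=0; 12 even; l₃=5∈[1,7].
(2·3+1)(2·4+1)(2·5+1) = 693
Δ: 2! 4! 6! / 13! → 1/180180
sum: t=0:+1/576 t=1:−1/144 t=2:+1/576 = -1/288
3j²(3 4 5; 0 0 0) = Δ·Π!·Σ² = 20/1001  (sign +1)
sum: t=0:+1/5760 t=1:−1/288 t=2:+1/288 = 1/5760
3j²(3 4 5; -1 1 0) = Δ·Π!·Σ² = 1/12012  (sign -1)
combine: 4πI² = 693·20/1001·1/12012 = 15/13013
take √, sign -1: I = -0.00957750

-0.009577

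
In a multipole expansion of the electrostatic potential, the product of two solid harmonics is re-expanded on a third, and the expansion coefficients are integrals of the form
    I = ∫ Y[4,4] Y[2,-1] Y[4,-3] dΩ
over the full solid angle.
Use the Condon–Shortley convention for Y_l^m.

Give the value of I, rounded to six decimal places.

Rules hold: Σm=0, L=10 even, 2≤4≤6.
N = 9·5·9 = 405
Δ = 2!·6!·2!/11! = 1/13860
Racah Σ t=0..2: t=0:+1/192 t=1:−1/36 t=2:+1/192 = -5/288
⇒ 3j(4 2 4; 0 0 0)² = 20/693, sgn -1
Racah Σ t=0..0: t=0:+1/1440 = 1/1440
⇒ 3j(4 2 4; 4 -1 -3)² = 7/165, sgn -1
4πI² = N·(3j₀)²·(3jₘ)² = 60/121
I = +1·√(0.495868/4π) = 0.19864517

0.198645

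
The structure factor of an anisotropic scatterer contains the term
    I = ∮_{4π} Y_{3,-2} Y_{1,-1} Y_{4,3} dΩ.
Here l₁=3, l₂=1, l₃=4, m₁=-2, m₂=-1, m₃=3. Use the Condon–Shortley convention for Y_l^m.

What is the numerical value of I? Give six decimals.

Rules hold: Σm=0, L=8 even, 2≤4≤4.
N = 7·3·9 = 189
Δ = 0!·6!·2!/9! = 1/252
Racah Σ t=0..0: t=0:+1/36 = 1/36
⇒ 3j(3 1 4; 0 0 0)² = 4/63, sgn +1
Racah Σ t=0..0: t=0:+1/240 = 1/240
⇒ 3j(3 1 4; -2 -1 3)² = 1/12, sgn -1
4πI² = N·(3j₀)²·(3jₘ)² = 1/1
I = -1·√(1/4π) = -0.28209479

-0.282095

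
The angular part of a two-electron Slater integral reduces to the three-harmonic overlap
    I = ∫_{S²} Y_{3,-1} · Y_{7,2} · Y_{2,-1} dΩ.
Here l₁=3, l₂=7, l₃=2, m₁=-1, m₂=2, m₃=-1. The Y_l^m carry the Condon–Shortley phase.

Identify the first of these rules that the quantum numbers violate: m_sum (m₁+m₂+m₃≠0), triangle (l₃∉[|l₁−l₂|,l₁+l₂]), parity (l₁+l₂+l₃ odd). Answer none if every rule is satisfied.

azimuthal sum: -1 + 2 − 1 = 0  ✓
4 ≤ 2 ≤ 10 (triangle on l)  ✗
L = 3 + 7 + 2 = 12 (even)

triangle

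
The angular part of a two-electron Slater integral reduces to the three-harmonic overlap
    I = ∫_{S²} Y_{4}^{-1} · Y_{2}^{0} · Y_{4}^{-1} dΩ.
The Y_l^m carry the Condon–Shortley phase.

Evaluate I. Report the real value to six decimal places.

0.000000

-1 + 0 − 1 = -2 ≠ 0: azimuthal integral kills it; I = 0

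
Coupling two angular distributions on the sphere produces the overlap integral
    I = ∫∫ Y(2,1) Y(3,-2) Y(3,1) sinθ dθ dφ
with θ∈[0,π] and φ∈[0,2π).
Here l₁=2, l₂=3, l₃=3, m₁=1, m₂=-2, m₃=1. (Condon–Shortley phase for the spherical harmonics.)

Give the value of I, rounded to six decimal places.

Checks pass: Σm=0; 8 even; l₃=3∈[1,5].
(2·2+1)(2·3+1)(2·3+1) = 245
Δ: 2! 2! 4! / 9! → 1/3780
sum: t=0:+1/24 t=1:−1/4 t=2:+1/24 = -1/6
3j²(2 3 3; 0 0 0) = Δ·Π!·Σ² = 4/105  (sign +1)
sum: t=0:+1/12 t=1:−1/48 = 1/16
3j²(2 3 3; 1 -2 1) = Δ·Π!·Σ² = 1/28  (sign +1)
combine: 4πI² = 245·4/105·1/28 = 1/3
take √, sign +1: I = 0.16286750

0.162868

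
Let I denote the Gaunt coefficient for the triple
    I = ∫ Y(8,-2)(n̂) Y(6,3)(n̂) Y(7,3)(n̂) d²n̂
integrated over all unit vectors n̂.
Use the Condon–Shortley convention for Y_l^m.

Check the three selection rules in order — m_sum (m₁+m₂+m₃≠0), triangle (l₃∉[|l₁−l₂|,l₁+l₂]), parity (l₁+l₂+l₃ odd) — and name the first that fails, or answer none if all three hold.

m_sum

azimuthal sum: -2 + 3 + 3 = 4  ✗
2 ≤ 7 ≤ 14 (triangle on l)
L = 8 + 6 + 7 = 21 (odd)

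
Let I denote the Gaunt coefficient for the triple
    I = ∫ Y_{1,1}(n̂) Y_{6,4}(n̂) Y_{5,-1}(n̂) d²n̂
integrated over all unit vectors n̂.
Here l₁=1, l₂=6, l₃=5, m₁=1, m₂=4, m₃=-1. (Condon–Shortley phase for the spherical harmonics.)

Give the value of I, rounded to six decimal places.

0.000000

Σmᵢ = 4 ≠ 0, so the φ-integral vanishes; I = 0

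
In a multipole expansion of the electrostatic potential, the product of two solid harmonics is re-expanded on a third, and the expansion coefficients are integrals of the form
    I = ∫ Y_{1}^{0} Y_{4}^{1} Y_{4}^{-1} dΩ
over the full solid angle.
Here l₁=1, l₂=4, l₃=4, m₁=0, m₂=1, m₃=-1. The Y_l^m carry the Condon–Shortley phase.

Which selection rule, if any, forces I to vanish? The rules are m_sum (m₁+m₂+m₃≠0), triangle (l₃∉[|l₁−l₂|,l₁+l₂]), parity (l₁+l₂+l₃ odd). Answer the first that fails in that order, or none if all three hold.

parity

azimuthal sum: 0 + 1 − 1 = 0  ✓
3 ≤ 4 ≤ 5 (triangle on l)  ✓
L = 1 + 4 + 4 = 9 (odd)  ✗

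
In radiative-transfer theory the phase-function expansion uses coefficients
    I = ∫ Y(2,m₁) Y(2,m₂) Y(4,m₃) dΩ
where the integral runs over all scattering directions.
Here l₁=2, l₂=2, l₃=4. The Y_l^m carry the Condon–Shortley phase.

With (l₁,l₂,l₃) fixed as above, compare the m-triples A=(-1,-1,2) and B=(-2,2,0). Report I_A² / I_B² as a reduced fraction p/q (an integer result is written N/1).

40/1

l's match ⇒ only the (l;m) 3-j factors differ between A and B.
A: triangle coeff Δ(2,2,4) = 1/630; Σ_t [0,0]: t=0:+1/36 = 1/36; (3j)²=4/63 [(2 2 4; -1 -1 2)], sign=+1
B: triangle coeff Δ(2,2,4) = 1/630; Σ_t [0,0]: t=0:+1/576 = 1/576; (3j)²=1/630 [(2 2 4; -2 2 0)], sign=+1
I_A²/I_B² = (4/63)/(1/630) = 40/1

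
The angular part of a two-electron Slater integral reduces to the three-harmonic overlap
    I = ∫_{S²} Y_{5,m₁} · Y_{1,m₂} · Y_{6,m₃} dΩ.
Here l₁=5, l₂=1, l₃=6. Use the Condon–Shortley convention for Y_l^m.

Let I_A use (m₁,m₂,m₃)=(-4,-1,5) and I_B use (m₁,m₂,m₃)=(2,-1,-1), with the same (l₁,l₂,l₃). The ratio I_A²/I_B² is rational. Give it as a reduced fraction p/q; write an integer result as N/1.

l's match ⇒ only the (l;m) 3-j factors differ between A and B.
A: triangle coeff Δ(5,1,6) = 1/858; Σ_t [0,0]: t=0:+1/725760 = 1/725760; (3j)²=5/78 [(5 1 6; -4 -1 5)], sign=-1
B: triangle coeff Δ(5,1,6) = 1/858; Σ_t [0,0]: t=0:+1/60480 = 1/60480; (3j)²=5/429 [(5 1 6; 2 -1 -1)], sign=-1
I_A²/I_B² = (5/78)/(5/429) = 11/2

11/2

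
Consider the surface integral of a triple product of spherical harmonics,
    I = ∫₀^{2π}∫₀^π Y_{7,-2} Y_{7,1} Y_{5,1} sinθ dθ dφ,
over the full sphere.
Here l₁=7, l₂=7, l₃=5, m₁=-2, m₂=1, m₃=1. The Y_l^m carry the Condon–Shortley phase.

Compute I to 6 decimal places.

l₁+l₂+l₃=19 is odd: 3j(l;000)=0 ⇒ I=0

0.000000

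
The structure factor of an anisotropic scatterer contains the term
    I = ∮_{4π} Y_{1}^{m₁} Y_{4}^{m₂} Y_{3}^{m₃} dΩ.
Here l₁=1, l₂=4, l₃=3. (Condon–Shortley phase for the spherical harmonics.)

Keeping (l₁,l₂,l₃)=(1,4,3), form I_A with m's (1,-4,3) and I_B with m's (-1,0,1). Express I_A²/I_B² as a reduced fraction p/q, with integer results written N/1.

Same 1,4,3: normalisation and zero-m 3j drop out of the ratio.
A: Δ: 2! 0! 6! / 9! → 1/252; sum: t=0:+1/1440 = 1/1440; 3j²(1 4 3; 1 -4 3) = Δ·Π!·Σ² = 1/9  (sign +1)
B: Δ: 2! 0! 6! / 9! → 1/252; sum: t=2:+1/96 = 1/96; 3j²(1 4 3; -1 0 1) = Δ·Π!·Σ² = 1/42  (sign +1)
I_A²/I_B² = (1/9)/(1/42) = 14/3

14/3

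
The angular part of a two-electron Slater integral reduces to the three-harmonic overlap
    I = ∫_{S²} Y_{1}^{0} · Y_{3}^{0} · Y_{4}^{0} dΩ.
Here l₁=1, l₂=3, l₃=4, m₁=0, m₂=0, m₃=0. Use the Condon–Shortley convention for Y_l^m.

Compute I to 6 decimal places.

m-sum 0 ✓  L=8 even ✓  2≤4≤4 ✓
Π(2lᵢ+1) = 3×7×9 = 189
triangle coeff Δ(1,3,4) = 1/252
Σ_t [0,0]: t=0:+1/36 = 1/36
(3j)²=4/63 [(1 3 4; 0 0 0)], sign=+1
(m-triple is (0,0,0) — same symbol as above.)
⇒ 4πI² = 16/21
I = (+1)√(16/21/(4π)) = 0.24623252

0.246233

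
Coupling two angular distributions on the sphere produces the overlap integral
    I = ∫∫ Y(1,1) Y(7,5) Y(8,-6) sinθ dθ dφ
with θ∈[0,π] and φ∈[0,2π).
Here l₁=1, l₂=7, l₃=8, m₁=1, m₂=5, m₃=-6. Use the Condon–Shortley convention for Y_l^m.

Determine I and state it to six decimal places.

m-sum 0 ✓  L=16 even ✓  6≤8≤8 ✓
Π(2lᵢ+1) = 3×15×17 = 765
triangle coeff Δ(1,7,8) = 1/2040
Σ_t [0,0]: t=0:+1/25401600 = 1/25401600
(3j)²=8/255 [(1 7 8; 0 0 0)], sign=+1
Σ_t [0,0]: t=0:+1/1916006400 = 1/1916006400
(3j)²=91/2040 [(1 7 8; 1 5 -6)], sign=+1
⇒ 4πI² = 91/85
I = (+1)√(91/85/(4π)) = 0.29188132

0.291881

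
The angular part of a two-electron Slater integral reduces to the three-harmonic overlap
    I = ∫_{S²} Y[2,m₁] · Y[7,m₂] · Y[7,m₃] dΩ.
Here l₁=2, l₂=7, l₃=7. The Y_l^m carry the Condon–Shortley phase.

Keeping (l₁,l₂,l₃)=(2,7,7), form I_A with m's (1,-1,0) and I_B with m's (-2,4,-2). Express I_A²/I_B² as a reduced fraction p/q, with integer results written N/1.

Same 2,7,7: normalisation and zero-m 3j drop out of the ratio.
A: Δ: 2! 2! 12! / 17! → 1/185640; sum: t=0:+1/1036800 t=1:−1/1209600 = 1/7257600; 3j²(2 7 7; 1 -1 0) = Δ·Π!·Σ² = 1/2210  (sign -1)
B: Δ: 2! 2! 12! / 17! → 1/185640; sum: t=2:+1/8709120 = 1/8709120; 3j²(2 7 7; -2 4 -2) = Δ·Π!·Σ² = 55/3094  (sign -1)
I_A²/I_B² = (1/2210)/(55/3094) = 7/275

7/275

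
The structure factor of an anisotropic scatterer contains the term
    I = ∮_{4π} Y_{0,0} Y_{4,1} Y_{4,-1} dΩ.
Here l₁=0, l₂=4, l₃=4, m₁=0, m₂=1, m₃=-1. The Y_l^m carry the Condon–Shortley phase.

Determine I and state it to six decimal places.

-0.282095

Checks pass: Σm=0; 8 even; l₃=4∈[4,4].
(2·0+1)(2·4+1)(2·4+1) = 81
Δ: 0! 0! 8! / 9! → 1/9
sum: t=0:+1/576 = 1/576
3j²(0 4 4; 0 0 0) = Δ·Π!·Σ² = 1/9  (sign +1)
sum: t=0:+1/720 = 1/720
3j²(0 4 4; 0 1 -1) = Δ·Π!·Σ² = 1/9  (sign -1)
combine: 4πI² = 81·1/9·1/9 = 1/1
take √, sign -1: I = -0.28209479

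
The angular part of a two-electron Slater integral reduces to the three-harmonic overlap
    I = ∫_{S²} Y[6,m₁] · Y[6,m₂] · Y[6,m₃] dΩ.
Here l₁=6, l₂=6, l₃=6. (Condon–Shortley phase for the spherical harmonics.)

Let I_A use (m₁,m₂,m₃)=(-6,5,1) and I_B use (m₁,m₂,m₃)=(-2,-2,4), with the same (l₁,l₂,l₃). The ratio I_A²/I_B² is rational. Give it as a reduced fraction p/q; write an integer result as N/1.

121/144

Shared (l₁,l₂,l₃)=(6,6,6): N and (l;000)² cancel in I_A²/I_B².
A: Δ = 6!·6!·6!/19! = 1/325909584; Racah Σ t=6..6: t=6:+1/62208000 = 1/62208000; ⇒ 3j(6 6 6; -6 5 1)² = 77/8398, sgn -1
B: Δ = 6!·6!·6!/19! = 1/325909584; Racah Σ t=2..4: t=2:+1/1658880 t=3:−1/518400 t=4:+1/1658880 = -1/1382400; ⇒ 3j(6 6 6; -2 -2 4)² = 504/46189, sgn -1
I_A²/I_B² = (77/8398)/(504/46189) = 121/144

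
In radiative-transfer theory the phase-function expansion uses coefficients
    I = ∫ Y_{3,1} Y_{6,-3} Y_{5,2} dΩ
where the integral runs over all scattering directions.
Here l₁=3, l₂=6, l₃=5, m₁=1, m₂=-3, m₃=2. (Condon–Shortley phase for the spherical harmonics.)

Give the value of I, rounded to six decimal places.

m-sum 0 ✓  L=14 even ✓  3≤5≤9 ✓
Π(2lᵢ+1) = 7×13×11 = 1001
triangle coeff Δ(3,6,5) = 1/675675
Σ_t [1,3]: t=1:−1/8640 t=2:+1/2304 t=3:−1/8640 = 7/34560
(3j)²=7/429 [(3 6 5; 0 0 0)], sign=-1
Σ_t [0,2]: t=0:+1/34560 t=1:−1/8640 t=2:+1/40320 = -1/16128
(3j)²=18/1001 [(3 6 5; 1 -3 2)], sign=+1
⇒ 4πI² = 42/143
I = (-1)√(42/143/(4π)) = -0.15288036

-0.152880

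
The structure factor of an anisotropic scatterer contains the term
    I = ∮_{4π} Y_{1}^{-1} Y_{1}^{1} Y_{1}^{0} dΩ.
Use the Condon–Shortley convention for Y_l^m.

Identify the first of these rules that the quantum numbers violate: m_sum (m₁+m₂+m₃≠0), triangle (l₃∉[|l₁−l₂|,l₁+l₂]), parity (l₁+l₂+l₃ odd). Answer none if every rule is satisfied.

m₁+m₂+m₃ = -1 + 1 + 0 = 0  ✓
triangle: |1−1|=0 ≤ l₃=1 ≤ 1+1=2  ✓
parity: l₁+l₂+l₃ = 3 is odd  ✗

parity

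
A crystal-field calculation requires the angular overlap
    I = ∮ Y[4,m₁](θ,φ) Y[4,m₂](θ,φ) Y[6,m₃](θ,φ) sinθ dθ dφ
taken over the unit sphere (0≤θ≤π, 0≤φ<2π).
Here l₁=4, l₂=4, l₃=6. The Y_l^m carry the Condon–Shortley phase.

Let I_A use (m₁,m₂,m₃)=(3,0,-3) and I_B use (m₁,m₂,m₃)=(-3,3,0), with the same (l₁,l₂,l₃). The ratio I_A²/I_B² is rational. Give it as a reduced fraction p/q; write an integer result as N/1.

300/289

l's match ⇒ only the (l;m) 3-j factors differ between A and B.
A: triangle coeff Δ(4,4,6) = 1/1261260; Σ_t [0,1]: t=0:+1/11520 t=1:−1/25920 = 1/20736; (3j)²=5/429 [(4 4 6; 3 0 -3)], sign=-1
B: triangle coeff Δ(4,4,6) = 1/1261260; Σ_t [1,2]: t=1:−1/518400 t=2:+1/28800 = 17/518400; (3j)²=289/25740 [(4 4 6; -3 3 0)], sign=+1
I_A²/I_B² = (5/429)/(289/25740) = 300/289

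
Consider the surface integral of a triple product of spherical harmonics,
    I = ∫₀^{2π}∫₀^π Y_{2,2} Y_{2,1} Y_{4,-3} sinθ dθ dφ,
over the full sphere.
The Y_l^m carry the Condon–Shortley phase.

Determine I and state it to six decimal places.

m-sum 0 ✓  L=8 even ✓  0≤4≤4 ✓
Π(2lᵢ+1) = 5×5×9 = 225
triangle coeff Δ(2,2,4) = 1/630
Σ_t [0,0]: t=0:+1/16 = 1/16
(3j)²=2/35 [(2 2 4; 0 0 0)], sign=+1
Σ_t [0,0]: t=0:+1/144 = 1/144
(3j)²=1/18 [(2 2 4; 2 1 -3)], sign=-1
⇒ 4πI² = 5/7
I = (-1)√(5/7/(4π)) = -0.23841361

-0.238414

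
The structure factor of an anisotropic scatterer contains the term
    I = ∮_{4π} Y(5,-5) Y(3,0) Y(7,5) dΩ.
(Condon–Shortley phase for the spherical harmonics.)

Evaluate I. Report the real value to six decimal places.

Σlᵢ=15 odd — θ-integrand is odd under cosθ→−cosθ; I=0

0.000000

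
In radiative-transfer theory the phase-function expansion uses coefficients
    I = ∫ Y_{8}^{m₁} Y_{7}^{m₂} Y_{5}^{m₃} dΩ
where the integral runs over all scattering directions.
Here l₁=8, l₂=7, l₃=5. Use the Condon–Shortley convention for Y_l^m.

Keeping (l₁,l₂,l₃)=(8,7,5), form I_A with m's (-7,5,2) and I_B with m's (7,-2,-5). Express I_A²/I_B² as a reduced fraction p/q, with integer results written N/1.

l's match ⇒ only the (l;m) 3-j factors differ between A and B.
A: triangle coeff Δ(8,7,5) = 1/814773960; Σ_t [9,10]: t=9:−1/1567641600 t=10:+1/1741824000 = -1/15676416000; (3j)²=11/58140 [(8 7 5; -7 5 2)], sign=+1
B: triangle coeff Δ(8,7,5) = 1/814773960; Σ_t [1,1]: t=1:−1/6270566400 = -1/6270566400; (3j)²=25/3876 [(8 7 5; 7 -2 -5)], sign=-1
I_A²/I_B² = (11/58140)/(25/3876) = 11/375

11/375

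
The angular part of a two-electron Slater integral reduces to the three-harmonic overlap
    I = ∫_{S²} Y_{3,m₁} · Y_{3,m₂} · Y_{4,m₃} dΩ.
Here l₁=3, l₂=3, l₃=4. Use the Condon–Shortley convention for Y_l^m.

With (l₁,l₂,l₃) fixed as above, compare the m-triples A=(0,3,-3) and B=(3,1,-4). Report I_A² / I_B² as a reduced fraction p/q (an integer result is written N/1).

3/2

l's match ⇒ only the (l;m) 3-j factors differ between A and B.
A: triangle coeff Δ(3,3,4) = 1/34650; Σ_t [2,2]: t=2:+1/288 = 1/288; (3j)²=1/22 [(3 3 4; 0 3 -3)], sign=-1
B: triangle coeff Δ(3,3,4) = 1/34650; Σ_t [0,0]: t=0:+1/1152 = 1/1152; (3j)²=1/33 [(3 3 4; 3 1 -4)], sign=+1
I_A²/I_B² = (1/22)/(1/33) = 3/2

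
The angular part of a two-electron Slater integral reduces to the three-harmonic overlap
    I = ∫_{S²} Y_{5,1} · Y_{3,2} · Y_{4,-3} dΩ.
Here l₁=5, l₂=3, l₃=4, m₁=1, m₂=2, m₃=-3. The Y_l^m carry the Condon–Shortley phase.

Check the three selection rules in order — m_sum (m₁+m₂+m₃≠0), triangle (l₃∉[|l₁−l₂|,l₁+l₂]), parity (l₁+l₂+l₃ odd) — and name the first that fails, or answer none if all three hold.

none

azimuthal sum: 1 + 2 − 3 = 0  ✓
2 ≤ 4 ≤ 8 (triangle on l)  ✓
L = 5 + 3 + 4 = 12 (even)  ✓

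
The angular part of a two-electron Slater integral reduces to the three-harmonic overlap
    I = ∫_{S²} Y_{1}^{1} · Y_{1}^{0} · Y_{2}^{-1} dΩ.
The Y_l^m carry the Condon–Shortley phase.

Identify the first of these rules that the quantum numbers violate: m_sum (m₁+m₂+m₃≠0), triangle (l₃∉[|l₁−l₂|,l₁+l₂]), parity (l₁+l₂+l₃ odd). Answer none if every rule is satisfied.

none

m₁+m₂+m₃ = 1 + 0 − 1 = 0  ✓
triangle: |1−1|=0 ≤ l₃=2 ≤ 1+1=2  ✓
parity: l₁+l₂+l₃ = 4 is even  ✓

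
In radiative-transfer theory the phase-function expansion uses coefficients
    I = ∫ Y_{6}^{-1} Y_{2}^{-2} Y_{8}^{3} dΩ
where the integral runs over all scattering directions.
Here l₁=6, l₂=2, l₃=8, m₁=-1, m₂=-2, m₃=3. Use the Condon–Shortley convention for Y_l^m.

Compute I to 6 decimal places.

-0.154160

Checks pass: Σm=0; 16 even; l₃=8∈[4,8].
(2·6+1)(2·2+1)(2·8+1) = 1105
Δ: 0! 12! 4! / 17! → 1/30940
sum: t=0:+1/2073600 = 1/2073600
3j²(6 2 8; 0 0 0) = Δ·Π!·Σ² = 28/1105  (sign +1)
sum: t=0:+1/14515200 = 1/14515200
3j²(6 2 8; -1 -2 3) = Δ·Π!·Σ² = 33/3094  (sign -1)
combine: 4πI² = 1105·28/1105·33/3094 = 66/221
take √, sign -1: I = -0.15415972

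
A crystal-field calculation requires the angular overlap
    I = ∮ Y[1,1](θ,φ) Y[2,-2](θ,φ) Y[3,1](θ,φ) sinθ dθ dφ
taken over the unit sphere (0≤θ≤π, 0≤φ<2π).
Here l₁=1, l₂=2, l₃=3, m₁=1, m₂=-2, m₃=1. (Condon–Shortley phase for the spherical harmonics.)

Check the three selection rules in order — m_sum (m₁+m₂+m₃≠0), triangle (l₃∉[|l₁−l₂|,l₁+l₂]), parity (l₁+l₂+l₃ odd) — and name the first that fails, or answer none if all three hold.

none

Σmᵢ = 0  ✓
l₃∈[|l₁−l₂|,l₁+l₂]=[1,3], have l₃=3  ✓
Σlᵢ = 6 ⇒ even  ✓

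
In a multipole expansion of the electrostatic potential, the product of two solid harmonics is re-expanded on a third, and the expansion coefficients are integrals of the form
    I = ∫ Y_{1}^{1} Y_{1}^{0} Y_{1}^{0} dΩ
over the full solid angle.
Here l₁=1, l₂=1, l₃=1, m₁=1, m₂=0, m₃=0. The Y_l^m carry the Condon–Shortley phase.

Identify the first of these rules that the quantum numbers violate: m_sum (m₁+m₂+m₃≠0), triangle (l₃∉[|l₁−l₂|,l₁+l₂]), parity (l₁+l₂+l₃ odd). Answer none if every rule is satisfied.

m₁+m₂+m₃ = 1 + 0 + 0 = 1  ✗
triangle: |1−1|=0 ≤ l₃=1 ≤ 1+1=2
parity: l₁+l₂+l₃ = 3 is odd

m_sum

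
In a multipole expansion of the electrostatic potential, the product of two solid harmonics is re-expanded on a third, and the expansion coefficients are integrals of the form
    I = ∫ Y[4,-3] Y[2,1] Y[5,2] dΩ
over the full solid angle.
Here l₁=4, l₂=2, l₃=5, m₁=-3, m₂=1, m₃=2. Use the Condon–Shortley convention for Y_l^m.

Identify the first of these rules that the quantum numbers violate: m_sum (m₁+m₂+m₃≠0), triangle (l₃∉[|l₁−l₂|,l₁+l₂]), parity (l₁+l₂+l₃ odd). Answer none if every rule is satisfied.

azimuthal sum: -3 + 1 + 2 = 0  ✓
2 ≤ 5 ≤ 6 (triangle on l)  ✓
L = 4 + 2 + 5 = 11 (odd)  ✗

parity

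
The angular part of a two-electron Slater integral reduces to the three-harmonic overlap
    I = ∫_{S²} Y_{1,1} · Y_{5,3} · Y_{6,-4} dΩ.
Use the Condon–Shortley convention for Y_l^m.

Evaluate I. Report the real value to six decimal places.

Rules hold: Σm=0, L=12 even, 4≤6≤6.
N = 3·11·13 = 429
Δ = 0!·2!·10!/13! = 1/858
Racah Σ t=0..0: t=0:+1/14400 = 1/14400
⇒ 3j(1 5 6; 0 0 0)² = 6/143, sgn +1
Racah Σ t=0..0: t=0:+1/161280 = 1/161280
⇒ 3j(1 5 6; 1 3 -4)² = 15/286, sgn +1
4πI² = N·(3j₀)²·(3jₘ)² = 135/143
I = +1·√(0.944056/4π) = 0.27409047

0.274090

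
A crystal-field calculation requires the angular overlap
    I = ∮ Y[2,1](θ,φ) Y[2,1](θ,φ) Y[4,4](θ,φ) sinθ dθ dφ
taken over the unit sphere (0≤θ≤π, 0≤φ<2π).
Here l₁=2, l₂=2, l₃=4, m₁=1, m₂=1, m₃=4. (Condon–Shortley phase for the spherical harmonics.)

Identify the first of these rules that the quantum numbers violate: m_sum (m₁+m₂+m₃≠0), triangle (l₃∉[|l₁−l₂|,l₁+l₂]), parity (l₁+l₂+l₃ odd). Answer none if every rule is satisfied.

Σmᵢ = 6  ✗
l₃∈[|l₁−l₂|,l₁+l₂]=[0,4], have l₃=4
Σlᵢ = 8 ⇒ even

m_sum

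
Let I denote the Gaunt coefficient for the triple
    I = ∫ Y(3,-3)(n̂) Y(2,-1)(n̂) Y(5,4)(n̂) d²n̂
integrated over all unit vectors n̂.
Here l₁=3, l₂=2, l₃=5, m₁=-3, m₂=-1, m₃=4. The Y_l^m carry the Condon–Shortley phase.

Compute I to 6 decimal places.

0.219610

Checks pass: Σm=0; 10 even; l₃=5∈[1,5].
(2·3+1)(2·2+1)(2·5+1) = 385
Δ: 0! 6! 4! / 11! → 1/2310
sum: t=0:+1/144 = 1/144
3j²(3 2 5; 0 0 0) = Δ·Π!·Σ² = 10/231  (sign -1)
sum: t=0:+1/4320 = 1/4320
3j²(3 2 5; -3 -1 4) = Δ·Π!·Σ² = 2/55  (sign -1)
combine: 4πI² = 385·10/231·2/55 = 20/33
take √, sign +1: I = 0.21961050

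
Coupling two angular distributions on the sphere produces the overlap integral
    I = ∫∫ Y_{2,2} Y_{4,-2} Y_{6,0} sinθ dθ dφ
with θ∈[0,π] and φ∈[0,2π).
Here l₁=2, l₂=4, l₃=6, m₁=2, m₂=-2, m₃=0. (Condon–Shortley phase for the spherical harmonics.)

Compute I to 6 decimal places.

m-sum 0 ✓  L=12 even ✓  2≤6≤6 ✓
Π(2lᵢ+1) = 5×9×13 = 585
triangle coeff Δ(2,4,6) = 1/6435
Σ_t [0,0]: t=0:+1/2304 = 1/2304
(3j)²=5/143 [(2 4 6; 0 0 0)], sign=+1
Σ_t [0,0]: t=0:+1/34560 = 1/34560
(3j)²=1/429 [(2 4 6; 2 -2 0)], sign=+1
⇒ 4πI² = 75/1573
I = (+1)√(75/1573/(4π)) = 0.06159725

0.061597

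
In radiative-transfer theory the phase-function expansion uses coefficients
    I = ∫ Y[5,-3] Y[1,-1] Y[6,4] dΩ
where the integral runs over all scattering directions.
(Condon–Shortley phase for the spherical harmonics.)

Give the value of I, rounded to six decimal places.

m-sum 0 ✓  L=12 even ✓  4≤6≤6 ✓
Π(2lᵢ+1) = 11×3×13 = 429
triangle coeff Δ(5,1,6) = 1/858
Σ_t [0,0]: t=0:+1/14400 = 1/14400
(3j)²=6/143 [(5 1 6; 0 0 0)], sign=+1
Σ_t [0,0]: t=0:+1/161280 = 1/161280
(3j)²=15/286 [(5 1 6; -3 -1 4)], sign=+1
⇒ 4πI² = 135/143
I = (+1)√(135/143/(4π)) = 0.27409047

0.274090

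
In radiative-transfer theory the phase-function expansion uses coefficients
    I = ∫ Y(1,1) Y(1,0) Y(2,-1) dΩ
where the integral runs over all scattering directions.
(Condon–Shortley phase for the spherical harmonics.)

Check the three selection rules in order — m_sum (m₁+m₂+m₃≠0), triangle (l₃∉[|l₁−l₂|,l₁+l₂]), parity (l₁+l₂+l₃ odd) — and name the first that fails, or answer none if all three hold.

m₁+m₂+m₃ = 1 + 0 − 1 = 0  ✓
triangle: |1−1|=0 ≤ l₃=2 ≤ 1+1=2  ✓
parity: l₁+l₂+l₃ = 4 is even  ✓

none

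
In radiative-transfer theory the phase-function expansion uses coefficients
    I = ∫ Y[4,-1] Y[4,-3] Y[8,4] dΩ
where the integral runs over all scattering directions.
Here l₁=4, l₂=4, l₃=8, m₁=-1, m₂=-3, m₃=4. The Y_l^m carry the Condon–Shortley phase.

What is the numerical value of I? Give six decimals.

Checks pass: Σm=0; 16 even; l₃=8∈[0,8].
(2·4+1)(2·4+1)(2·8+1) = 1377
Δ: 0! 8! 8! / 17! → 1/218790
sum: t=0:+1/331776 = 1/331776
3j²(4 4 8; 0 0 0) = Δ·Π!·Σ² = 490/21879  (sign +1)
sum: t=0:+1/3628800 = 1/3628800
3j²(4 4 8; -1 -3 4) = Δ·Π!·Σ² = 16/1105  (sign +1)
combine: 4πI² = 1377·490/21879·16/1105 = 14112/31603
take √, sign +1: I = 0.18850601

0.188506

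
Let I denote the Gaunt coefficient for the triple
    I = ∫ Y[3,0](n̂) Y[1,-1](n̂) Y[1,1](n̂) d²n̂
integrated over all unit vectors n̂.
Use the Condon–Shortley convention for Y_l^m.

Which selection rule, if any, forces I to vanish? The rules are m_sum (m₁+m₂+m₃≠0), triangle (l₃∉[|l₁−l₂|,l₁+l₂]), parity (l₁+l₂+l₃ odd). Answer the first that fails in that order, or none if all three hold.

m₁+m₂+m₃ = 0 − 1 + 1 = 0  ✓
triangle: |3−1|=2 ≤ l₃=1 ≤ 3+1=4  ✗
parity: l₁+l₂+l₃ = 5 is odd

triangle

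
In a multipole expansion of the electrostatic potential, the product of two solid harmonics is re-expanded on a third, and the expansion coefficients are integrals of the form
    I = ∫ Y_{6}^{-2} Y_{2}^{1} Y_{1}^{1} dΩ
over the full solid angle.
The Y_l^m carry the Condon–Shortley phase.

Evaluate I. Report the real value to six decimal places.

triangle: need 4≤l₃≤8, have 1; I=0

0.000000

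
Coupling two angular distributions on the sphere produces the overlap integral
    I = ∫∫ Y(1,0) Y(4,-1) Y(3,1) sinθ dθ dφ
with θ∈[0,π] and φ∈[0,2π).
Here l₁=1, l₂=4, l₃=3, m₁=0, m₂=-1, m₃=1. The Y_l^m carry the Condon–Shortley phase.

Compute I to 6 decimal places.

-0.238414

m-sum 0 ✓  L=8 even ✓  3≤3≤5 ✓
Π(2lᵢ+1) = 3×9×7 = 189
triangle coeff Δ(1,4,3) = 1/252
Σ_t [1,1]: t=1:−1/36 = -1/36
(3j)²=4/63 [(1 4 3; 0 0 0)], sign=+1
Σ_t [1,1]: t=1:−1/48 = -1/48
(3j)²=5/84 [(1 4 3; 0 -1 1)], sign=-1
⇒ 4πI² = 5/7
I = (-1)√(5/7/(4π)) = -0.23841361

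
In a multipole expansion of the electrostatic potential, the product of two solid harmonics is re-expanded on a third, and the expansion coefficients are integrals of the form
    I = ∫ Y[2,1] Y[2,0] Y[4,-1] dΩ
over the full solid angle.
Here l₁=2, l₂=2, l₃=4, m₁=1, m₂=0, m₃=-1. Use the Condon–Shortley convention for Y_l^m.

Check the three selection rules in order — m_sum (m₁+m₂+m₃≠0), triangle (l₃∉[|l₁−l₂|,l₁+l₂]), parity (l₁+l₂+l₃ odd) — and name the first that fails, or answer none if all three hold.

none

Σmᵢ = 0  ✓
l₃∈[|l₁−l₂|,l₁+l₂]=[0,4], have l₃=4  ✓
Σlᵢ = 8 ⇒ even  ✓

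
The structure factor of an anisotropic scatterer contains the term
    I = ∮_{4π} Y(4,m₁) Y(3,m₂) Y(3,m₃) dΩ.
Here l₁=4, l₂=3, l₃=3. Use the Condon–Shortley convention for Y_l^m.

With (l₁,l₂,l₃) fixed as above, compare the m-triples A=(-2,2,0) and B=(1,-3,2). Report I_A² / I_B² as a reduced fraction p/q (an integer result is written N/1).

1/10

Same 4,3,3: normalisation and zero-m 3j drop out of the ratio.
A: Δ: 4! 4! 2! / 11! → 1/34650; sum: t=3:−1/72 t=4:+1/96 = -1/288; 3j²(4 3 3; -2 2 0) = Δ·Π!·Σ² = 1/462  (sign +1)
B: Δ: 4! 4! 2! / 11! → 1/34650; sum: t=0:+1/288 = 1/288; 3j²(4 3 3; 1 -3 2) = Δ·Π!·Σ² = 5/231  (sign -1)
I_A²/I_B² = (1/462)/(5/231) = 1/10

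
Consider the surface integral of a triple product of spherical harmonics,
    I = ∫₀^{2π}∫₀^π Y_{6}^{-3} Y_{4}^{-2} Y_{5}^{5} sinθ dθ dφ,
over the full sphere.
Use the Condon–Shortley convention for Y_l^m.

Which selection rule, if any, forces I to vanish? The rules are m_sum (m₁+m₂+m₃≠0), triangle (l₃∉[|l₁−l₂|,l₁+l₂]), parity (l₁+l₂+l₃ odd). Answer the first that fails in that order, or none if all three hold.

parity

Σmᵢ = 0  ✓
l₃∈[|l₁−l₂|,l₁+l₂]=[2,10], have l₃=5  ✓
Σlᵢ = 15 ⇒ odd  ✗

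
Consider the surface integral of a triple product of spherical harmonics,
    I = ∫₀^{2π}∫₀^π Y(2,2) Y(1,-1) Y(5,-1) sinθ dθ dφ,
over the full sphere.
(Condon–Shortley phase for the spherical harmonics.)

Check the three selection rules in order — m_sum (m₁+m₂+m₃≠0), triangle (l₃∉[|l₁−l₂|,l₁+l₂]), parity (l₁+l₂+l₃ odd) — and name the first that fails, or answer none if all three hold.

azimuthal sum: 2 − 1 − 1 = 0  ✓
1 ≤ 5 ≤ 3 (triangle on l)  ✗
L = 2 + 1 + 5 = 8 (even)

triangle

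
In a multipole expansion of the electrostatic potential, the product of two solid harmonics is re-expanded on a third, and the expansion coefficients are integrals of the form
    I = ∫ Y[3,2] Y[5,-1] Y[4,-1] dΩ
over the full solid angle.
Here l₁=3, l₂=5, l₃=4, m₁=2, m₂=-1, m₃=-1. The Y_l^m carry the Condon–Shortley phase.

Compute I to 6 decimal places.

Rules hold: Σm=0, L=12 even, 2≤4≤8.
N = 7·11·9 = 693
Δ = 4!·2!·6!/13! = 1/180180
Racah Σ t=1..3: t=1:−1/576 t=2:+1/144 t=3:−1/576 = 1/288
⇒ 3j(3 5 4; 0 0 0)² = 20/1001, sgn +1
Racah Σ t=0..1: t=0:+1/1152 t=1:−1/432 = -5/3456
⇒ 3j(3 5 4; 2 -1 -1)² = 625/36036, sgn +1
4πI² = N·(3j₀)²·(3jₘ)² = 3125/13013
I = +1·√(0.240144/4π) = 0.13823925

0.138239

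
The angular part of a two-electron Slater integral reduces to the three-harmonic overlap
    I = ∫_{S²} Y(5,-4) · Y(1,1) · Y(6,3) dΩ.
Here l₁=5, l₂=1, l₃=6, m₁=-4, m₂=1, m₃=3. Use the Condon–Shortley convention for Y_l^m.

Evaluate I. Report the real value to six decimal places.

m-sum 0 ✓  L=12 even ✓  4≤6≤6 ✓
Π(2lᵢ+1) = 11×3×13 = 429
triangle coeff Δ(5,1,6) = 1/858
Σ_t [0,0]: t=0:+1/14400 = 1/14400
(3j)²=6/143 [(5 1 6; 0 0 0)], sign=+1
Σ_t [0,0]: t=0:+1/725760 = 1/725760
(3j)²=1/286 [(5 1 6; -4 1 3)], sign=-1
⇒ 4πI² = 9/143
I = (-1)√(9/143/(4π)) = -0.07076985

-0.070770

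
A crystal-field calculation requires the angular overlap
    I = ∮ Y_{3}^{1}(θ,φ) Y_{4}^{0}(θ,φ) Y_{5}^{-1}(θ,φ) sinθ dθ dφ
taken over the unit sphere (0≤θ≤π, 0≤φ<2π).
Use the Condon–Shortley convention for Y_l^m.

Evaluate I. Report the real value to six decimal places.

-0.086020

Rules hold: Σm=0, L=12 even, 1≤5≤7.
N = 7·9·11 = 693
Δ = 2!·4!·6!/13! = 1/180180
Racah Σ t=0..2: t=0:+1/576 t=1:−1/144 t=2:+1/576 = -1/288
⇒ 3j(3 4 5; 0 0 0)² = 20/1001, sgn +1
Racah Σ t=0..2: t=0:+1/384 t=1:−1/216 t=2:+1/2304 = -11/6912
⇒ 3j(3 4 5; 1 0 -1)² = 11/1638, sgn -1
4πI² = N·(3j₀)²·(3jₘ)² = 110/1183
I = -1·√(0.0929839/4π) = -0.08601992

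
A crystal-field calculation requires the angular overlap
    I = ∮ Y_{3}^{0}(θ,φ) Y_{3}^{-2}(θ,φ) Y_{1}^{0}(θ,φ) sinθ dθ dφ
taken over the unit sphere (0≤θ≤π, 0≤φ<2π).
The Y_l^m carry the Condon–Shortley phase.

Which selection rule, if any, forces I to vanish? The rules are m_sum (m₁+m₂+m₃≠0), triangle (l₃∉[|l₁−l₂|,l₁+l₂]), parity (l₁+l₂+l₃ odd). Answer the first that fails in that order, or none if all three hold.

azimuthal sum: 0 − 2 + 0 = -2  ✗
0 ≤ 1 ≤ 6 (triangle on l)
L = 3 + 3 + 1 = 7 (odd)

m_sum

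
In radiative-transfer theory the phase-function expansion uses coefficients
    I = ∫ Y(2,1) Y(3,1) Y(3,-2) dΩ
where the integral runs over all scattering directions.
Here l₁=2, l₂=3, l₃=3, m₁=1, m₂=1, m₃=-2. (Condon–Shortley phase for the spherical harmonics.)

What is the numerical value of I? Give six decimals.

Rules hold: Σm=0, L=8 even, 1≤3≤5.
N = 5·7·7 = 245
Δ = 2!·2!·4!/9! = 1/3780
Racah Σ t=0..2: t=0:+1/24 t=1:−1/4 t=2:+1/24 = -1/6
⇒ 3j(2 3 3; 0 0 0)² = 4/105, sgn +1
Racah Σ t=0..1: t=0:+1/48 t=1:−1/12 = -1/16
⇒ 3j(2 3 3; 1 1 -2)² = 1/28, sgn +1
4πI² = N·(3j₀)²·(3jₘ)² = 1/3
I = +1·√(0.333333/4π) = 0.16286750

0.162868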